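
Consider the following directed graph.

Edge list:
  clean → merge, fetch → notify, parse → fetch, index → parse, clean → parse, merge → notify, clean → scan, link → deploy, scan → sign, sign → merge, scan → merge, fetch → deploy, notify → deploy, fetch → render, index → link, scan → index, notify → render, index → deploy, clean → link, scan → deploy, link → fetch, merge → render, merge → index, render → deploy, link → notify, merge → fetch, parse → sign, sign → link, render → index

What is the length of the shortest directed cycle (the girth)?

4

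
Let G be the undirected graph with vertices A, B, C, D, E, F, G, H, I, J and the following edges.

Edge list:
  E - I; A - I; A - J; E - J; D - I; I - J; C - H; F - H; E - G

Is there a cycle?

Yes

DFS, tracking each vertex's parent; an edge to a visited non-parent vertex closes a cycle.
Start from G:
visit G (parent –)
  visit E (parent G)
    E–G: parent, skip
    visit I (parent E)
      visit A (parent I)
        A–I: parent, skip
        visit J (parent A)
          J–A: parent, skip
          J–E: E visited and ≠ parent → cycle
Cycle: E – I – A – J – E.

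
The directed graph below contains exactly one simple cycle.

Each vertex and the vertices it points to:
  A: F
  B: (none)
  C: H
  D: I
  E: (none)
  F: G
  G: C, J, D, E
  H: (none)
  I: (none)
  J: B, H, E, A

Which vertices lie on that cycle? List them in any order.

A, F, G, J

DFS with gray/black marking from G:
G gray
  C gray
    H gray
    H black
  C black
  J gray
    B gray
    B black
    J→H: H black — skip
    E gray
    E black
    A gray
      F gray
        F→G: G is gray → back edge
Back edge closes the cycle G → J → A → F → G; its vertices are {A, F, G, J}.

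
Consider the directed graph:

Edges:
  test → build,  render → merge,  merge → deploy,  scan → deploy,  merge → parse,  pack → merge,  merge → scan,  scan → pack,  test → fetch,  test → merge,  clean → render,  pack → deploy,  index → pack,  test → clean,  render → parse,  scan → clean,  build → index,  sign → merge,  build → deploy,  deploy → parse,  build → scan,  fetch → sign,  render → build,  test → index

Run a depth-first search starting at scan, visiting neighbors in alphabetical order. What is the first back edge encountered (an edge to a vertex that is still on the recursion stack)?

merge→scan

DFS from scan (visiting neighbors in alphabetical order); mark gray on enter, black on exit:
scan gray
  clean gray
    render gray
      build gray
        deploy gray
          parse gray
          parse black
        deploy black
        index gray
          pack gray
            pack→deploy: deploy black — skip
            merge gray
              merge→deploy: deploy black — skip
              merge→parse: parse black — skip
              merge→scan: scan is gray → back edge
First back edge: merge → scan.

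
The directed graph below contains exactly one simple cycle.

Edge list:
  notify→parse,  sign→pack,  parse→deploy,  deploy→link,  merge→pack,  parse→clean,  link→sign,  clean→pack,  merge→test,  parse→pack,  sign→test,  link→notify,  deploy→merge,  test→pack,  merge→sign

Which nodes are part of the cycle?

DFS with gray/black marking from parse:
parse gray
  pack gray
  pack black
  deploy gray
    merge gray
      sign gray
        test gray
          test→pack: pack black — skip
        test black
        sign→pack: pack black — skip
      sign black
      merge→pack: pack black — skip
      merge→test: test black — skip
    merge black
    link gray
      notify gray
        notify→parse: parse is gray → back edge
Back edge closes the cycle parse → deploy → link → notify → parse; its vertices are {link, parse, deploy, notify}.

link, parse, deploy, notify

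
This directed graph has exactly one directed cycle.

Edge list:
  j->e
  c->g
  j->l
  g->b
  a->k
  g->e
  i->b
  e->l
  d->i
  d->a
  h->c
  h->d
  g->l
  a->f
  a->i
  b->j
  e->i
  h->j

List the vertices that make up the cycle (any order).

b, e, i, j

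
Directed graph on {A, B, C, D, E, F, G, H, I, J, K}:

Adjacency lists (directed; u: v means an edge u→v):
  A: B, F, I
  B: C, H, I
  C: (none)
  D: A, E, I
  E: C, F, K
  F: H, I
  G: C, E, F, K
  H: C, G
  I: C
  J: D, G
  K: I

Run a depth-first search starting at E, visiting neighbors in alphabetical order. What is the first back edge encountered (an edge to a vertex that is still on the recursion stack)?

DFS from E (visiting neighbors in alphabetical order); mark gray on enter, black on exit:
E gray
  C gray
  C black
  F gray
    H gray
      H→C: C black — skip
      G gray
        G→C: C black — skip
        G→E: E is gray → back edge
First back edge: G → E.

G→E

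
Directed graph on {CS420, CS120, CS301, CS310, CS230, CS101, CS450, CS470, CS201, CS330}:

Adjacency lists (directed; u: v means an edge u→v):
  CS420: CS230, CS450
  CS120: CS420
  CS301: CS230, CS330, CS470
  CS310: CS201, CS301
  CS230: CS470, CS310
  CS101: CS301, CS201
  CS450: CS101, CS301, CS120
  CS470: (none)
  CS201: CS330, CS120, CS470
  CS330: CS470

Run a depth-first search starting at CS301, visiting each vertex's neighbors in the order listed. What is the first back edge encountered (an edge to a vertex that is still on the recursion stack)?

DFS from CS301 (visiting each vertex's neighbors in the order listed); mark gray on enter, black on exit:
CS301 gray
  CS230 gray
    CS470 gray
    CS470 black
    CS310 gray
      CS201 gray
        CS330 gray
          CS330→CS470: CS470 black — skip
        CS330 black
        CS120 gray
          CS420 gray
            CS420→CS230: CS230 is gray → back edge
First back edge: CS420 → CS230.

CS420->CS230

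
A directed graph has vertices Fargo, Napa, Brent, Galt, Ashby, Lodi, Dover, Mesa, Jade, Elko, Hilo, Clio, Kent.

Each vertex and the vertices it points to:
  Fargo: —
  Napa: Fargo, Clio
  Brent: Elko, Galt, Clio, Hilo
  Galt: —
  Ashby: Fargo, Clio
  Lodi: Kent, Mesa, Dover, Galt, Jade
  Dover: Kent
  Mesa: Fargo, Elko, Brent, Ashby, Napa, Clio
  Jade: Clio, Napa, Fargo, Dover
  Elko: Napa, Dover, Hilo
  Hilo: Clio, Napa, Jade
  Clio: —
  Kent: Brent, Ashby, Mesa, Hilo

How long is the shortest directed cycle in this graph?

For each vertex v, BFS finds the shortest path from v back to v.
The shortest such closed walk is Kent → Hilo → Jade → Dover → Kent, length 4.

4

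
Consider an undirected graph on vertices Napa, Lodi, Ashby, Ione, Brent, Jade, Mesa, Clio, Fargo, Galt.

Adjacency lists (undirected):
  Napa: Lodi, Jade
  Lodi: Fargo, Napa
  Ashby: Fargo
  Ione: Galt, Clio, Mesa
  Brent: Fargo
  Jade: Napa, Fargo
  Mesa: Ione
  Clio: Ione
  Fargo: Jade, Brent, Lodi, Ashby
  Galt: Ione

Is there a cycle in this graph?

Yes

DFS, tracking each vertex's parent; an edge to a visited non-parent vertex closes a cycle.
Start from Clio:
visit Clio (parent –)
  visit Ione (parent Clio)
    visit Galt (parent Ione)
      Galt–Ione: parent, skip
    Ione–Clio: parent, skip
    visit Mesa (parent Ione)
      Mesa–Ione: parent, skip
visit Napa (parent –)
  visit Lodi (parent Napa)
    visit Fargo (parent Lodi)
      visit Jade (parent Fargo)
        Jade–Napa: Napa visited and ≠ parent → cycle
Cycle: Napa – Lodi – Fargo – Jade – Napa.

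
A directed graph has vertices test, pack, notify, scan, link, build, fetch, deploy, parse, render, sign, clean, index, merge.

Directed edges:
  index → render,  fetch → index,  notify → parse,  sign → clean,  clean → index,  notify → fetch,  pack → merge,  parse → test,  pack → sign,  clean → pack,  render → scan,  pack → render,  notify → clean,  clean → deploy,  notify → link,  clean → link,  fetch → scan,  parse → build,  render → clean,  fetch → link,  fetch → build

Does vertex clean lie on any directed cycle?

Yes

clean is on a cycle iff clean can reach itself via ≥1 edge.
clean → pack → render → clean — yes.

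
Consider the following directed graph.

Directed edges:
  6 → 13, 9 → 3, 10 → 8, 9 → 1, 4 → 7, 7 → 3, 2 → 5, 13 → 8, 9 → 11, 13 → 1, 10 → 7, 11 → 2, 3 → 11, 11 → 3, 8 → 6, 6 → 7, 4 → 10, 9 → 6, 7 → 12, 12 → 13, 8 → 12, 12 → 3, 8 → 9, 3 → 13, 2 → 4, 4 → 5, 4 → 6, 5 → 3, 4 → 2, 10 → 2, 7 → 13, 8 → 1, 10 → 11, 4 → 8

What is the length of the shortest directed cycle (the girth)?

2

For each vertex v, BFS finds the shortest path from v back to v.
The shortest such closed walk is 4 → 2 → 4, length 2.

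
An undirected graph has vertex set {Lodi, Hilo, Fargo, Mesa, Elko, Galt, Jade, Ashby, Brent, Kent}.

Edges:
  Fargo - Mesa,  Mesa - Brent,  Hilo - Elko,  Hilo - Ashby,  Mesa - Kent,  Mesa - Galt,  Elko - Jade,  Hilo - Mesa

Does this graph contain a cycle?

DFS, tracking each vertex's parent; an edge to a visited non-parent vertex closes a cycle.
Start from Galt:
visit Galt (parent –)
  visit Mesa (parent Galt)
    visit Fargo (parent Mesa)
      Fargo–Mesa: parent, skip
    visit Kent (parent Mesa)
      Kent–Mesa: parent, skip
    Mesa–Galt: parent, skip
    visit Brent (parent Mesa)
      Brent–Mesa: parent, skip
    visit Hilo (parent Mesa)
      visit Elko (parent Hilo)
        visit Jade (parent Elko)
          Jade–Elko: parent, skip
        Elko–Hilo: parent, skip
      Hilo–Mesa: parent, skip
      visit Ashby (parent Hilo)
        Ashby–Hilo: parent, skip
visit Lodi (parent –)
No non-parent visited neighbor found — the graph is a forest.

No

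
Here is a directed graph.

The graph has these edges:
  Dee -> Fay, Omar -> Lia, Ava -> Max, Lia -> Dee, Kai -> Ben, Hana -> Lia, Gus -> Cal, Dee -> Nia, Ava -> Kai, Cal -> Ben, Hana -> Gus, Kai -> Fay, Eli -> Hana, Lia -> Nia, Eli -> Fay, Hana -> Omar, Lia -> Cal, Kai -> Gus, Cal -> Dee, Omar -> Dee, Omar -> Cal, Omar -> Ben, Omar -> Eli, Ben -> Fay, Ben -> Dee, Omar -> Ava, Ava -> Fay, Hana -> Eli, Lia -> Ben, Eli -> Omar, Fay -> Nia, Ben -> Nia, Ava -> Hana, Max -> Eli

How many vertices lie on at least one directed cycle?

5

A vertex is on a directed cycle iff it belongs to a strongly connected component of size ≥ 2 (or has a self-loop).
The vertices on cycles are {Ava, Eli, Max, Hana, Omar} — 5 in total.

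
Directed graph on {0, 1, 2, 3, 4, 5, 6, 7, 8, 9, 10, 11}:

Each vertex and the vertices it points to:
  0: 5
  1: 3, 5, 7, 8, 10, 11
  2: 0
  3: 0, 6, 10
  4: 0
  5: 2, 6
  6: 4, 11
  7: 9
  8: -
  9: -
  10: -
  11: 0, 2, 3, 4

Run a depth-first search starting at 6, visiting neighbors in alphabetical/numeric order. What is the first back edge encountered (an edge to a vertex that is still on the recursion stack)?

DFS from 6 (visiting neighbors in alphabetical/numeric order); mark gray on enter, black on exit:
6 gray
  4 gray
    0 gray
      5 gray
        2 gray
          2→0: 0 is gray → back edge
First back edge: 2 → 0.

2->0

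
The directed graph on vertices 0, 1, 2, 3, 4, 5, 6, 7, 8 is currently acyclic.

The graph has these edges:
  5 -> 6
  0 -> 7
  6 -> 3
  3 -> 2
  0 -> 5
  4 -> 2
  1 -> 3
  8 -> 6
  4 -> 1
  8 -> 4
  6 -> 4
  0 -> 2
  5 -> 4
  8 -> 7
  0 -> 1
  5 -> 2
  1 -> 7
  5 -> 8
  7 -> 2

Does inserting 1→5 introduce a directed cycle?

Adding 1→5 creates a cycle iff 5 can already reach 1.
Path from 5: 5 → 4 → 1.
So 5 → … → 1 → 5 is a cycle.

Yes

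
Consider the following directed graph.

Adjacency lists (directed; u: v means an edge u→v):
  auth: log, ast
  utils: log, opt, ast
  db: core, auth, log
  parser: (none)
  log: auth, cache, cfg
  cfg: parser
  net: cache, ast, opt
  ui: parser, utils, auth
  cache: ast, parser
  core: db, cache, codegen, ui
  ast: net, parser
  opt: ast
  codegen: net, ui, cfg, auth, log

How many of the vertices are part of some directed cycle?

8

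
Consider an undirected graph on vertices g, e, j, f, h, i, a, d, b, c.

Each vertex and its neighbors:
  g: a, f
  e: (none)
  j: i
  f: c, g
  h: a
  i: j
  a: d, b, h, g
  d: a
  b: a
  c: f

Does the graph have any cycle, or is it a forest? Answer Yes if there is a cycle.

DFS, tracking each vertex's parent; an edge to a visited non-parent vertex closes a cycle.
Start from a:
visit a (parent –)
  visit d (parent a)
    d–a: parent, skip
  visit b (parent a)
    b–a: parent, skip
  visit h (parent a)
    h–a: parent, skip
  visit g (parent a)
    g–a: parent, skip
    visit f (parent g)
      visit c (parent f)
        c–f: parent, skip
      f–g: parent, skip
visit e (parent –)
visit j (parent –)
  visit i (parent j)
    i–j: parent, skip
No non-parent visited neighbor found — the graph is a forest.

No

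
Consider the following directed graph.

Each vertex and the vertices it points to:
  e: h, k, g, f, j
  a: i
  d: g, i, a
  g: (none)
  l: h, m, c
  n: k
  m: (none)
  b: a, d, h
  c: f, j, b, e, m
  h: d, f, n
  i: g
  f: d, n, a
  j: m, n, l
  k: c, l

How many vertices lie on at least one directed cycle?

A vertex is on a directed cycle iff it belongs to a strongly connected component of size ≥ 2 (or has a self-loop).
The vertices on cycles are {b, c, e, f, h, j, k, l, n} — 9 in total.

9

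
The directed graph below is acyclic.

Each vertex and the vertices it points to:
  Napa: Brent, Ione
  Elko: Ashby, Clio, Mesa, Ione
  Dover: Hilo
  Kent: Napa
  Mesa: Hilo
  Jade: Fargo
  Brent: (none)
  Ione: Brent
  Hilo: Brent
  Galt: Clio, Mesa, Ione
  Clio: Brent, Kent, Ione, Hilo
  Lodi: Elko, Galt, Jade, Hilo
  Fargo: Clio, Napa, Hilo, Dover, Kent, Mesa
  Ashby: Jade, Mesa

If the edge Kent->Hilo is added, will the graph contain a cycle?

Adding Kent→Hilo creates a cycle iff Hilo can already reach Kent.
Explore from Hilo: no path reaches Kent. The graph stays acyclic.

No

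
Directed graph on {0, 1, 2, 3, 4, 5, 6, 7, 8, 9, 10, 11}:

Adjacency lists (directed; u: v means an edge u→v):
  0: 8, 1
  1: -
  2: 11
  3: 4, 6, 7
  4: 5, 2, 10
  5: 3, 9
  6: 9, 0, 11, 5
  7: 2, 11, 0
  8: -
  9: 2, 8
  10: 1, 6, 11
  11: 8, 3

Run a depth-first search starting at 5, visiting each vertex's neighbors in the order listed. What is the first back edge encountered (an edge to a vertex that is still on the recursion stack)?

4→5

DFS from 5 (visiting each vertex's neighbors in the order listed); mark gray on enter, black on exit:
5 gray
  3 gray
    4 gray
      4→5: 5 is gray → back edge
First back edge: 4 → 5.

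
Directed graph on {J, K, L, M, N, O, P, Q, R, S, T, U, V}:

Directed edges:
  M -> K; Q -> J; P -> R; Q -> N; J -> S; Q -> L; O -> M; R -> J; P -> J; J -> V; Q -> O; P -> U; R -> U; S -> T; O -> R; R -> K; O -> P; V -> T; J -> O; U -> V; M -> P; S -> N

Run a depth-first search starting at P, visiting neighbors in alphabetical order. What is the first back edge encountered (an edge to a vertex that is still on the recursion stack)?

M->P

DFS from P (visiting neighbors in alphabetical order); mark gray on enter, black on exit:
P gray
  J gray
    O gray
      M gray
        K gray
        K black
        M→P: P is gray → back edge
First back edge: M → P.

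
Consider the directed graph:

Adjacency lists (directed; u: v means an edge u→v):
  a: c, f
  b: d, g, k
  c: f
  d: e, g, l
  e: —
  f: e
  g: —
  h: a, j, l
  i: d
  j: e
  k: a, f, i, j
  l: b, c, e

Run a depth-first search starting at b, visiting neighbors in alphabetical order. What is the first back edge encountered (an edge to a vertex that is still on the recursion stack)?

l→b

DFS from b (visiting neighbors in alphabetical order); mark gray on enter, black on exit:
b gray
  d gray
    e gray
    e black
    g gray
    g black
    l gray
      l→b: b is gray → back edge
First back edge: l → b.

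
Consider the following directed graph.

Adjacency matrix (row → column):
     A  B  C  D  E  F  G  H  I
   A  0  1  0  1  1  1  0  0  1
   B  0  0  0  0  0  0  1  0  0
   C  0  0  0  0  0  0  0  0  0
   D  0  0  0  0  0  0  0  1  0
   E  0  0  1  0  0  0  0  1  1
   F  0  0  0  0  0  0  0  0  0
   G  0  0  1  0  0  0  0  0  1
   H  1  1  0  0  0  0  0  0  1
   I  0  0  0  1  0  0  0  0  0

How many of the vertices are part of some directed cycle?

7

A vertex is on a directed cycle iff it belongs to a strongly connected component of size ≥ 2 (or has a self-loop).
The vertices on cycles are {A, B, D, E, G, H, I} — 7 in total.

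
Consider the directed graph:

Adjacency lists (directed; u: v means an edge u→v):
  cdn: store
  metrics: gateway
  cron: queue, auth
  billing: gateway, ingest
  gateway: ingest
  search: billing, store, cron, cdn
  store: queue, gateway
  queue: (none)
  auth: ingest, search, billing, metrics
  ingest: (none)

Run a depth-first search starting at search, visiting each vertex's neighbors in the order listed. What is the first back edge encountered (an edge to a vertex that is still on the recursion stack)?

auth->search

DFS from search (visiting each vertex's neighbors in the order listed); mark gray on enter, black on exit:
search gray
  billing gray
    gateway gray
      ingest gray
      ingest black
    gateway black
    billing→ingest: ingest black — skip
  billing black
  store gray
    queue gray
    queue black
    store→gateway: gateway black — skip
  store black
  cron gray
    cron→queue: queue black — skip
    auth gray
      auth→ingest: ingest black — skip
      auth→search: search is gray → back edge
First back edge: auth → search.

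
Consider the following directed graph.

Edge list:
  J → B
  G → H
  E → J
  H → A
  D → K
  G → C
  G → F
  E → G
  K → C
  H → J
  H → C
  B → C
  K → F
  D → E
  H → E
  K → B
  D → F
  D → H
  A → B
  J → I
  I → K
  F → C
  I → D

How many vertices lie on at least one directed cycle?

6

A vertex is on a directed cycle iff it belongs to a strongly connected component of size ≥ 2 (or has a self-loop).
The vertices on cycles are {D, E, G, H, I, J} — 6 in total.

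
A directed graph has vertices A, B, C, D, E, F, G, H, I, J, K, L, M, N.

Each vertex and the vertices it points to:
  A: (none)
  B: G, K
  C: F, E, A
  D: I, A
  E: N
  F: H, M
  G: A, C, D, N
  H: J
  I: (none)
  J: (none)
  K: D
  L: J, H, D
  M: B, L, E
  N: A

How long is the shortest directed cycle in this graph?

5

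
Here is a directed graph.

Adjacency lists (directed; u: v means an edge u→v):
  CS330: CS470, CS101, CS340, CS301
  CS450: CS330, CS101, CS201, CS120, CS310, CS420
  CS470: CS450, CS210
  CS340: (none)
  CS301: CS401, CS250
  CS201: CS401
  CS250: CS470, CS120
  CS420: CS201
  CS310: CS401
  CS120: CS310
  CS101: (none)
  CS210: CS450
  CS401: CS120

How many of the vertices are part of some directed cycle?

A vertex is on a directed cycle iff it belongs to a strongly connected component of size ≥ 2 (or has a self-loop).
The vertices on cycles are {CS120, CS210, CS250, CS301, CS310, CS330, CS401, CS450, CS470} — 9 in total.

9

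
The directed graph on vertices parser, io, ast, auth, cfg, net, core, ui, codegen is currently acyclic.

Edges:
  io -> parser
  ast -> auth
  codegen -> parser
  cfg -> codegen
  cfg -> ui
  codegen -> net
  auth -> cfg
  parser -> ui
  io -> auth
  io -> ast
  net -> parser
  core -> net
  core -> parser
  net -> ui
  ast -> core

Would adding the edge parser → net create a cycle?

Adding parser→net creates a cycle iff net can already reach parser.
Path from net: net → parser.
So net → … → parser → net is a cycle.

Yes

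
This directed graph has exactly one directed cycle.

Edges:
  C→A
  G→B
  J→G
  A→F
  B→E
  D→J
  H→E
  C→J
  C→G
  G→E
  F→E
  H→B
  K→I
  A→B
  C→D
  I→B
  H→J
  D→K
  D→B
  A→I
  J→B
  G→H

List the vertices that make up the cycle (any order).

G, H, J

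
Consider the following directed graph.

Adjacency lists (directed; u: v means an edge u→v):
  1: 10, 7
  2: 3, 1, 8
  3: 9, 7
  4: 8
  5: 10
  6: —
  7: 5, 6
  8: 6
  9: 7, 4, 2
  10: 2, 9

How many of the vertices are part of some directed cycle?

A vertex is on a directed cycle iff it belongs to a strongly connected component of size ≥ 2 (or has a self-loop).
The vertices on cycles are {1, 2, 3, 5, 7, 9, 10} — 7 in total.

7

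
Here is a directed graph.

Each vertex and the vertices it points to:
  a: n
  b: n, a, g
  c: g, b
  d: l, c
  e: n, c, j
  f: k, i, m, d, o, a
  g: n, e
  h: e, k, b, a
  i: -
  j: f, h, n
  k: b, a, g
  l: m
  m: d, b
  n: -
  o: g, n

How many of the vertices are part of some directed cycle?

A vertex is on a directed cycle iff it belongs to a strongly connected component of size ≥ 2 (or has a self-loop).
The vertices on cycles are {b, c, d, e, f, g, h, j, k, l, m, o} — 12 in total.

12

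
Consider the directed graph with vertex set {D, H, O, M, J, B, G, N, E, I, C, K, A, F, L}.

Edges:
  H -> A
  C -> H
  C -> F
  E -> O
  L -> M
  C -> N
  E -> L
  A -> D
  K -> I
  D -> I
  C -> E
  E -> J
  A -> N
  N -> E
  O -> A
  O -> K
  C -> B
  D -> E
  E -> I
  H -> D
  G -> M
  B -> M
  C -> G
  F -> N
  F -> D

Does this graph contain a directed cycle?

Yes

DFS with white/gray/black marking, starting from J:
J gray
J black
D gray
  I gray
  I black
  E gray
    E→I: I black — skip
    E→J: J black — skip
    O gray
      A gray
        A→D: D is gray → back edge
Back edge found, so a cycle exists: D → E → O → A → D.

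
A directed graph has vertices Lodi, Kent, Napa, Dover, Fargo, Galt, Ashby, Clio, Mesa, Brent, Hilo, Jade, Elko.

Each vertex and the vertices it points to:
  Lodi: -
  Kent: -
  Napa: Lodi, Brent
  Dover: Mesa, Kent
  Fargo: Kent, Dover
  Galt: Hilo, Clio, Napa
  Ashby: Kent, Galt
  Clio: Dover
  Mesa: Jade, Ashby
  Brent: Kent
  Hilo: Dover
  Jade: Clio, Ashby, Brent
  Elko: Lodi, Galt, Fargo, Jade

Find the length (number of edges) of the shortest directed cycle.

4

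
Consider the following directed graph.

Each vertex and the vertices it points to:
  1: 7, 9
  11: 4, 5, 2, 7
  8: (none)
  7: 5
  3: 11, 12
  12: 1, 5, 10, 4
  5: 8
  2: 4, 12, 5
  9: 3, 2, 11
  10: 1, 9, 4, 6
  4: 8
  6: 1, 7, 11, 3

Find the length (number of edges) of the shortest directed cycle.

For each vertex v, BFS finds the shortest path from v back to v.
The shortest such closed walk is 12 → 1 → 9 → 3 → 12, length 4.

4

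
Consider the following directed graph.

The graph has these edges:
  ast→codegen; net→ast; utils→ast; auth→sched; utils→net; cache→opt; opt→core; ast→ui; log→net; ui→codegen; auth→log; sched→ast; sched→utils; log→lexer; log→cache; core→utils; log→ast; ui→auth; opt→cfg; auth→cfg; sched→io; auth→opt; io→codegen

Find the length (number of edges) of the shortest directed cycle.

4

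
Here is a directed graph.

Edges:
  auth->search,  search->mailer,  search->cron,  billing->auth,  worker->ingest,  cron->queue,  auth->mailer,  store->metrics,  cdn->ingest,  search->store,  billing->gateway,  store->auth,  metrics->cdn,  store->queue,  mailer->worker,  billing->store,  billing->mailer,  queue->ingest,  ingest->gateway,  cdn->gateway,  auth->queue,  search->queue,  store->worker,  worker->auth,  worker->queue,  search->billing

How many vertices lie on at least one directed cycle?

A vertex is on a directed cycle iff it belongs to a strongly connected component of size ≥ 2 (or has a self-loop).
The vertices on cycles are {auth, store, mailer, search, worker, billing} — 6 in total.

6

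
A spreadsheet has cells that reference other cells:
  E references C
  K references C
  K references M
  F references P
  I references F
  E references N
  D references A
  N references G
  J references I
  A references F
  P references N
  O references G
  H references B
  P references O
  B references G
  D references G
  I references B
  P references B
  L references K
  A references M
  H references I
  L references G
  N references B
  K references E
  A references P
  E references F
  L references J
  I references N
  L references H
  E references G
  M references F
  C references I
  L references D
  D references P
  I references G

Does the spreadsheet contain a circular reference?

No

DFS with white/gray/black marking, starting from D:
D gray
  P gray
    B gray
      G gray
      G black
    B black
    N gray
      N→B: B black — skip
      N→G: G black — skip
    N black
    O gray
      O→G: G black — skip
    O black
  P black
  A gray
    A→P: P black — skip
    F gray
      F→P: P black — skip
    F black
    M gray
      M→F: F black — skip
    M black
  A black
  D→G: G black — skip
D black
C gray
  I gray
    I→N: N black — skip
    I→G: G black — skip
    I→B: B black — skip
    I→F: F black — skip
  I black
C black
E gray
  E→F: F black — skip
  E→G: G black — skip
  E→N: N black — skip
  E→C: C black — skip
E black
H gray
  H→I: I black — skip
  H→B: B black — skip
H black
J gray
  J→I: I black — skip
J black
K gray
  K→C: C black — skip
  K→E: E black — skip
  K→M: M black — skip
K black
L gray
  L→G: G black — skip
  L→D: D black — skip
  L→K: K black — skip
  L→J: J black — skip
  L→H: H black — skip
L black
Every edge goes to a white or black vertex — no back edge, so the graph is acyclic.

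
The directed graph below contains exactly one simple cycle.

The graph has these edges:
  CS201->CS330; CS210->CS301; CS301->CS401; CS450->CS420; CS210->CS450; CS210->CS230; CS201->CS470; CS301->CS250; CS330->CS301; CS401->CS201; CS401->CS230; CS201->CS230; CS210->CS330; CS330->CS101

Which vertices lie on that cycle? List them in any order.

DFS with gray/black marking from CS330:
CS330 gray
  CS101 gray
  CS101 black
  CS301 gray
    CS250 gray
    CS250 black
    CS401 gray
      CS230 gray
      CS230 black
      CS201 gray
        CS201→CS230: CS230 black — skip
        CS470 gray
        CS470 black
        CS201→CS330: CS330 is gray → back edge
Back edge closes the cycle CS330 → CS301 → CS401 → CS201 → CS330; its vertices are {CS201, CS301, CS330, CS401}.

CS201, CS301, CS330, CS401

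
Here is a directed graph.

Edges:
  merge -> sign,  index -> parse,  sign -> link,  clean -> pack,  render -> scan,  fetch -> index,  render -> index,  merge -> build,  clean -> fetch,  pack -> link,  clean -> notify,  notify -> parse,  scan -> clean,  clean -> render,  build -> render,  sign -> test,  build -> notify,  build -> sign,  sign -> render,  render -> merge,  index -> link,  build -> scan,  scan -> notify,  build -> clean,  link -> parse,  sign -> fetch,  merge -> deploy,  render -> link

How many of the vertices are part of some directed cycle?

6

A vertex is on a directed cycle iff it belongs to a strongly connected component of size ≥ 2 (or has a self-loop).
The vertices on cycles are {scan, sign, build, clean, merge, render} — 6 in total.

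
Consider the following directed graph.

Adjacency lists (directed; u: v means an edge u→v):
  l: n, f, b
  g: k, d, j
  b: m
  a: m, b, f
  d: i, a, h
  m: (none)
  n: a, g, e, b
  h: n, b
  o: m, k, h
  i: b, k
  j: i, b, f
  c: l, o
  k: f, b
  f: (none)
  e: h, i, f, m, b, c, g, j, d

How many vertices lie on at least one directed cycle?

8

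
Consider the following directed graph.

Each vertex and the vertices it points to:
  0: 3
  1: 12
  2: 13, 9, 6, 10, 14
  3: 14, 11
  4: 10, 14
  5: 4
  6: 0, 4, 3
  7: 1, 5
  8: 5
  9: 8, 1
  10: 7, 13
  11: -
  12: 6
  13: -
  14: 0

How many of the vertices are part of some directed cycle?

10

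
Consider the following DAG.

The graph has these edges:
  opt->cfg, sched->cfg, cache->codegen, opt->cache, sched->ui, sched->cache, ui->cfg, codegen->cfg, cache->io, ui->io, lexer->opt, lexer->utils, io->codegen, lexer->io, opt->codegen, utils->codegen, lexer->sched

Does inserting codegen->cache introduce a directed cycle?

Yes

Adding codegen→cache creates a cycle iff cache can already reach codegen.
Path from cache: cache → codegen.
So cache → … → codegen → cache is a cycle.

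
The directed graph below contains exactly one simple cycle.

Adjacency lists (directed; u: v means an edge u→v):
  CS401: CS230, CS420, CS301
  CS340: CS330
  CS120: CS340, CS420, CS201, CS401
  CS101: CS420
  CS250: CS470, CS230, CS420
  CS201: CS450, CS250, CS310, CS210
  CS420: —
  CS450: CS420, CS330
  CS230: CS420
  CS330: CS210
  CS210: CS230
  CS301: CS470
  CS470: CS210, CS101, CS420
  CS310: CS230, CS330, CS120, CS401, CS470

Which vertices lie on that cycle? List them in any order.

DFS with gray/black marking from CS201:
CS201 gray
  CS450 gray
    CS420 gray
    CS420 black
    CS330 gray
      CS210 gray
        CS230 gray
          CS230→CS420: CS420 black — skip
        CS230 black
      CS210 black
    CS330 black
  CS450 black
  CS250 gray
    CS470 gray
      CS470→CS210: CS210 black — skip
      CS101 gray
        CS101→CS420: CS420 black — skip
      CS101 black
      CS470→CS420: CS420 black — skip
    CS470 black
    CS250→CS230: CS230 black — skip
    CS250→CS420: CS420 black — skip
  CS250 black
  CS310 gray
    CS310→CS230: CS230 black — skip
    CS310→CS330: CS330 black — skip
    CS120 gray
      CS340 gray
        CS340→CS330: CS330 black — skip
      CS340 black
      CS120→CS420: CS420 black — skip
      CS120→CS201: CS201 is gray → back edge
Back edge closes the cycle CS201 → CS310 → CS120 → CS201; its vertices are {CS120, CS201, CS310}.

CS120, CS201, CS310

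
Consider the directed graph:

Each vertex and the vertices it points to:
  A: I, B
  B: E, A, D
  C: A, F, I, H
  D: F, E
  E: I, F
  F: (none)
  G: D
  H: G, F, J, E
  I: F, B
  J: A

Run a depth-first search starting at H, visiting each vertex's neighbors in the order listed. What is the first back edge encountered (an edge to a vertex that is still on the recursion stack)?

DFS from H (visiting each vertex's neighbors in the order listed); mark gray on enter, black on exit:
H gray
  G gray
    D gray
      F gray
      F black
      E gray
        I gray
          I→F: F black — skip
          B gray
            B→E: E is gray → back edge
First back edge: B → E.

B->E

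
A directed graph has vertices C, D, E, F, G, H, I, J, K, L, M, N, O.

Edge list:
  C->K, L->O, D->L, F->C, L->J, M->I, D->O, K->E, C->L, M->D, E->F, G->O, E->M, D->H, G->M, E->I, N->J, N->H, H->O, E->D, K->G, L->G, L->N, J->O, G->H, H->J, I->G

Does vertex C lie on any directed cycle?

C is on a cycle iff C can reach itself via ≥1 edge.
C → K → E → F → C — yes.

Yes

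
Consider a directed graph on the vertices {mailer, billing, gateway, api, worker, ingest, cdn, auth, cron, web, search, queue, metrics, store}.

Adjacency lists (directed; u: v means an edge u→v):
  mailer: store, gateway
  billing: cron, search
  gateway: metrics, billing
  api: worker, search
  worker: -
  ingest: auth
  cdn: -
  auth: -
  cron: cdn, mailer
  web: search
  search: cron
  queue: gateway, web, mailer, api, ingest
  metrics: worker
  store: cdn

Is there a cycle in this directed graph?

Yes

DFS with white/gray/black marking, starting from api:
api gray
  worker gray
  worker black
  search gray
    cron gray
      cdn gray
      cdn black
      mailer gray
        store gray
          store→cdn: cdn black — skip
        store black
        gateway gray
          metrics gray
            metrics→worker: worker black — skip
          metrics black
          billing gray
            billing→cron: cron is gray → back edge
Back edge found, so a cycle exists: cron → mailer → gateway → billing → cron.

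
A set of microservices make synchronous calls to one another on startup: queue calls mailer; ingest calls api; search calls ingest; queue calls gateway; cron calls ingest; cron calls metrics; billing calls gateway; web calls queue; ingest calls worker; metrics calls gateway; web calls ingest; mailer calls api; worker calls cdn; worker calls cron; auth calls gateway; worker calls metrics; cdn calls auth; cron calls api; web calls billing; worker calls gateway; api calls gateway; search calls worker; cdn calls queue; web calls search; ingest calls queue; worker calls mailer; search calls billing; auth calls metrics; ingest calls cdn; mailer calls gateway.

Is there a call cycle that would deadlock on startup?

DFS with white/gray/black marking, starting from gateway:
gateway gray
gateway black
billing gray
  billing→gateway: gateway black — skip
billing black
metrics gray
  metrics→gateway: gateway black — skip
metrics black
queue gray
  mailer gray
    api gray
      api→gateway: gateway black — skip
    api black
    mailer→gateway: gateway black — skip
  mailer black
  queue→gateway: gateway black — skip
queue black
cron gray
  cron→metrics: metrics black — skip
  ingest gray
    ingest→queue: queue black — skip
    cdn gray
      auth gray
        auth→metrics: metrics black — skip
        auth→gateway: gateway black — skip
      auth black
      cdn→queue: queue black — skip
    cdn black
    ingest→api: api black — skip
    worker gray
      worker→mailer: mailer black — skip
      worker→cron: cron is gray → back edge
Back edge found, so a cycle exists: cron → ingest → worker → cron.

Yes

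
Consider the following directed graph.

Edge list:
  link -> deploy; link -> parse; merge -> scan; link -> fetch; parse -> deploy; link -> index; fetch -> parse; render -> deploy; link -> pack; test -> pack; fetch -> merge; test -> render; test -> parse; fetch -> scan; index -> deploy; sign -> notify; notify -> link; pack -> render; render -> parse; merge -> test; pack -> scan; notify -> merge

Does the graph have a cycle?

No

DFS with white/gray/black marking, starting from notify:
notify gray
  link gray
    index gray
      deploy gray
      deploy black
    index black
    pack gray
      render gray
        parse gray
          parse→deploy: deploy black — skip
        parse black
        render→deploy: deploy black — skip
      render black
      scan gray
      scan black
    pack black
    link→parse: parse black — skip
    fetch gray
      fetch→parse: parse black — skip
      fetch→scan: scan black — skip
      merge gray
        merge→scan: scan black — skip
        test gray
          test→pack: pack black — skip
          test→parse: parse black — skip
          test→render: render black — skip
        test black
      merge black
    fetch black
    link→deploy: deploy black — skip
  link black
  notify→merge: merge black — skip
notify black
sign gray
  sign→notify: notify black — skip
sign black
Every edge goes to a white or black vertex — no back edge, so the graph is acyclic.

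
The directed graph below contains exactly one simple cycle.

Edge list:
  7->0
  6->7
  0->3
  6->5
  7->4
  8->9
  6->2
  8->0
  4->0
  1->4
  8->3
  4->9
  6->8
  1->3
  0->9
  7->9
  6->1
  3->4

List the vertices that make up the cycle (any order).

DFS with gray/black marking from 3:
3 gray
  4 gray
    9 gray
    9 black
    0 gray
      0→3: 3 is gray → back edge
Back edge closes the cycle 3 → 4 → 0 → 3; its vertices are {0, 3, 4}.

0, 3, 4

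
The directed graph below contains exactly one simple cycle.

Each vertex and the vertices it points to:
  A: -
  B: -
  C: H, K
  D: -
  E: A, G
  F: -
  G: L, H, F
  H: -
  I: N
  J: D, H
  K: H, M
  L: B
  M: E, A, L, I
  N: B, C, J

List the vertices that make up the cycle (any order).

C, I, K, M, N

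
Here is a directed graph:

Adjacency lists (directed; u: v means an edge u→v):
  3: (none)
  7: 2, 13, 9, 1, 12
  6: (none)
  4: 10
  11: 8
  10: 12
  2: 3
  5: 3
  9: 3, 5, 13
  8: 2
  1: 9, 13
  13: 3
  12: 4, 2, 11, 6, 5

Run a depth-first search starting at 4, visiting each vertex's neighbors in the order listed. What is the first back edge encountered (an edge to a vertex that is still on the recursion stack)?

12→4

DFS from 4 (visiting each vertex's neighbors in the order listed); mark gray on enter, black on exit:
4 gray
  10 gray
    12 gray
      12→4: 4 is gray → back edge
First back edge: 12 → 4.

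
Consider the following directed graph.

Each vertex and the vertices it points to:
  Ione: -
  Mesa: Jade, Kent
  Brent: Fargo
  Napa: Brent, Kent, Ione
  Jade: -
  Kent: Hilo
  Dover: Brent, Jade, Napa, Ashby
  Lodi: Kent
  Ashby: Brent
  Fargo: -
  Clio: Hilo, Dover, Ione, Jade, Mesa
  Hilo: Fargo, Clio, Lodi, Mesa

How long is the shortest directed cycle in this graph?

2

For each vertex v, BFS finds the shortest path from v back to v.
The shortest such closed walk is Hilo → Clio → Hilo, length 2.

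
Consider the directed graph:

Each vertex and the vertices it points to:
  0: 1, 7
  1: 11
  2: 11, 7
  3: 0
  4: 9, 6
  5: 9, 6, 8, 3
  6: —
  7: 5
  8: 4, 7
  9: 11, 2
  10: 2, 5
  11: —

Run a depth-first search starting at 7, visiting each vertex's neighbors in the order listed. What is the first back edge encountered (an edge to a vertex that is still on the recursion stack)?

DFS from 7 (visiting each vertex's neighbors in the order listed); mark gray on enter, black on exit:
7 gray
  5 gray
    9 gray
      11 gray
      11 black
      2 gray
        2→11: 11 black — skip
        2→7: 7 is gray → back edge
First back edge: 2 → 7.

2->7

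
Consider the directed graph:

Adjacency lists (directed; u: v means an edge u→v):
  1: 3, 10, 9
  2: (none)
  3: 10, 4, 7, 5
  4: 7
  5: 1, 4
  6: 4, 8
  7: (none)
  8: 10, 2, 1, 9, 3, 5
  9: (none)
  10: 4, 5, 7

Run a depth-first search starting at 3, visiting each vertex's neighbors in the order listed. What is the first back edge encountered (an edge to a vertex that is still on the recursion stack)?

1->3

DFS from 3 (visiting each vertex's neighbors in the order listed); mark gray on enter, black on exit:
3 gray
  10 gray
    4 gray
      7 gray
      7 black
    4 black
    5 gray
      1 gray
        1→3: 3 is gray → back edge
First back edge: 1 → 3.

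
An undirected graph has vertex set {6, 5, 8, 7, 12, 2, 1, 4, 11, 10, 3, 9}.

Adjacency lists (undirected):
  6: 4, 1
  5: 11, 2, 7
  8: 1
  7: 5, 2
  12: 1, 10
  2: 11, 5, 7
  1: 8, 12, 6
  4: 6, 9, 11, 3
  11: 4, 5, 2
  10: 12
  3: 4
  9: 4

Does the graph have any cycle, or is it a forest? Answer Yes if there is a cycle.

Yes

DFS, tracking each vertex's parent; an edge to a visited non-parent vertex closes a cycle.
Start from 7:
visit 7 (parent –)
  visit 5 (parent 7)
    visit 11 (parent 5)
      visit 4 (parent 11)
        visit 6 (parent 4)
          6–4: parent, skip
          visit 1 (parent 6)
            visit 8 (parent 1)
              8–1: parent, skip
            visit 12 (parent 1)
              12–1: parent, skip
              visit 10 (parent 12)
                10–12: parent, skip
            1–6: parent, skip
        visit 9 (parent 4)
          9–4: parent, skip
        4–11: parent, skip
        visit 3 (parent 4)
          3–4: parent, skip
      11–5: parent, skip
      visit 2 (parent 11)
        2–11: parent, skip
        2–5: 5 visited and ≠ parent → cycle
Cycle: 5 – 11 – 2 – 5.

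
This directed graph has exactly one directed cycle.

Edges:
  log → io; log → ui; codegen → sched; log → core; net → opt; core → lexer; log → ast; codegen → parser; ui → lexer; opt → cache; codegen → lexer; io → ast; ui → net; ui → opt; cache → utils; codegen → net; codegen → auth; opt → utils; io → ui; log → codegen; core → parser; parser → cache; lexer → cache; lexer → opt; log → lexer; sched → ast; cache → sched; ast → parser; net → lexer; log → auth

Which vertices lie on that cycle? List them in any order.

ast, cache, sched, parser

DFS with gray/black marking from sched:
sched gray
  ast gray
    parser gray
      cache gray
        cache→sched: sched is gray → back edge
Back edge closes the cycle sched → ast → parser → cache → sched; its vertices are {ast, cache, sched, parser}.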